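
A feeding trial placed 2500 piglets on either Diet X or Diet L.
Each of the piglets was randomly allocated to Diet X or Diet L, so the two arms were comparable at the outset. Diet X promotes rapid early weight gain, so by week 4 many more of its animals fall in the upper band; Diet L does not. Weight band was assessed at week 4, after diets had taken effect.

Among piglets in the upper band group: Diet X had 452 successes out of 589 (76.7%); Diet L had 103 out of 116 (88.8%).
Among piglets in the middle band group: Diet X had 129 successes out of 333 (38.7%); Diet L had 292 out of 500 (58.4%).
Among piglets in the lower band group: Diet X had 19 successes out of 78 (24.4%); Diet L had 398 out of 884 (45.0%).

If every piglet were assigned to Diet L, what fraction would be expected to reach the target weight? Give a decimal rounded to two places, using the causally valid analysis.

The week-4 weight band-specific comparison favours Diet L throughout, but the pooled figures favour Diet X. The question is whether to condition on week-4 weight band.
Because the diet influences week-4 weight band, week-4 weight band is a post-treatment mediator, not a confounder. Stratifying on it would bias the estimate; the causal effect is the crude pooled difference.
So P(outcome | do(Diet L)) is just the pooled rate for Diet L: 793/1500 = 0.529.

0.53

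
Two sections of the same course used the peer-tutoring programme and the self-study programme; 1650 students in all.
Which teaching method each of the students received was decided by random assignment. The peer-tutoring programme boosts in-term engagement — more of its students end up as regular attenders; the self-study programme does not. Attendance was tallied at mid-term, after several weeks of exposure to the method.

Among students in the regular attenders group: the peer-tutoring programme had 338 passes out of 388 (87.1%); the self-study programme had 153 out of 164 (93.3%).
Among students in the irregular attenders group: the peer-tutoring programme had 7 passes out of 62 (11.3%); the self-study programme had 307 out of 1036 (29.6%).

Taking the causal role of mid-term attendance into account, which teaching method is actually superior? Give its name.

the peer-tutoring programme

Within every mid-term attendance level the self-study programme has the higher rate, yet pooled the peer-tutoring programme does — Simpson's reversal.
Mid-term attendance is recorded after the teaching method and is itself shifted by it — it sits on the causal path from teaching method to outcome. Conditioning on a mediator would strip out part of the effect we want; the pooled comparison gives the total causal effect.
Pooled: the peer-tutoring programme 76.7% vs the self-study programme 38.3%; the peer-tutoring programme is higher overall.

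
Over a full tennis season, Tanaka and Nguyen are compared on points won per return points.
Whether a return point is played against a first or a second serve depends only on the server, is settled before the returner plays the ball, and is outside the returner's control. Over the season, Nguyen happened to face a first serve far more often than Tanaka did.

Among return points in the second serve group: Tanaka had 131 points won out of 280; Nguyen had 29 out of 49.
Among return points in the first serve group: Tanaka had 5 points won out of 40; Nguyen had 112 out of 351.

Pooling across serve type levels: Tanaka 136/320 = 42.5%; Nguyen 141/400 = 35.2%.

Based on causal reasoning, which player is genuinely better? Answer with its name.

The imbalance in serve type arose from how return points were allocated, not from anything the player did; and serve type independently affects the outcome. The pooled gap is confounded — condition on serve type.
Within each level — second serve: 46.8% vs 59.2%; first serve: 12.5% vs 31.9% — Nguyen is higher every time.

Nguyen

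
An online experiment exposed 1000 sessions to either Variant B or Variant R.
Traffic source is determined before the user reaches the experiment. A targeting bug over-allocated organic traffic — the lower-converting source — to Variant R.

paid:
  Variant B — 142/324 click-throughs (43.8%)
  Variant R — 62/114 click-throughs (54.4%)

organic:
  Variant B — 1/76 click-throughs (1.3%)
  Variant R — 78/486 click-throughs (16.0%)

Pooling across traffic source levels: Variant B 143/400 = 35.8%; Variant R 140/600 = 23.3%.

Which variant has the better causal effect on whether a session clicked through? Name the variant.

Variant R

The stratified and pooled comparisons disagree (Variant R wins within each traffic source; Variant B wins overall), so the answer turns on the causal role of traffic source.
The imbalance in traffic source arose from how sessions were allocated, not from anything the variant did; and traffic source independently affects the outcome. The pooled gap is confounded — condition on traffic source.
Within each level — paid: 43.8% vs 54.4%; organic: 1.3% vs 16.0% — Variant R is higher every time.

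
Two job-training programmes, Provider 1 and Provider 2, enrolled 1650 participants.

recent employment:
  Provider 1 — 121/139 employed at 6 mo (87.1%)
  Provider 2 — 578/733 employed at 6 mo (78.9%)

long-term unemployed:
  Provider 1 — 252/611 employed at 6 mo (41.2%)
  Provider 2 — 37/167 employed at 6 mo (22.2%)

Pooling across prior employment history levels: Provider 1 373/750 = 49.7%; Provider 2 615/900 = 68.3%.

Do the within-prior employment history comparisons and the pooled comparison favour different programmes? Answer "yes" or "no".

Within each prior employment history level (recent employment 87.1% vs 78.9%; long-term unemployed 41.2% vs 22.2%), Provider 1 has the higher rate every time. Pooled: 49.7% vs 68.3% — Provider 2 has the higher rate overall. The two comparisons disagree.

yes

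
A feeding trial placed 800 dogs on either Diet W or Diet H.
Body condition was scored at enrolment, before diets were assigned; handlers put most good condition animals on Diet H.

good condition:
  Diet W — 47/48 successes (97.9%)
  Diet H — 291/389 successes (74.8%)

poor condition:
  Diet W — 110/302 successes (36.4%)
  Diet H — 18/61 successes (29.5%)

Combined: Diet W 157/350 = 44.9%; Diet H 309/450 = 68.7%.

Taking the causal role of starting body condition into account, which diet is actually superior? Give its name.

Within every starting body condition level Diet W has the higher rate, yet pooled Diet H does — Simpson's reversal.
Nothing the diet does changes starting body condition; the imbalance is an allocation artefact. With starting body condition also predicting the outcome, the pooled figure is confounded, and the within-stratum comparison is the causal one.
Within each level — good condition: 97.9% vs 74.8%; poor condition: 36.4% vs 29.5% — Diet W is higher every time.

Diet W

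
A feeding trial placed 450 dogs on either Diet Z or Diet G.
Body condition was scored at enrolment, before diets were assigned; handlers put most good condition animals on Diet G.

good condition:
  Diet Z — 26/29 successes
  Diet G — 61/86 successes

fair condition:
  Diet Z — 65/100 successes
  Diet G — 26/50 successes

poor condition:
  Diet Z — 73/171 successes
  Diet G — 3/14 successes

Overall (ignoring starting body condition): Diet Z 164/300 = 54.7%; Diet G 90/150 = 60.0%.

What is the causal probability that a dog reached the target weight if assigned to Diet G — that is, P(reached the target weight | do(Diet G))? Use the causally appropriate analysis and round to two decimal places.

The stratified and pooled comparisons disagree (Diet Z wins within each starting body condition; Diet G wins overall), so the answer turns on the causal role of starting body condition.
The imbalance in starting body condition arose from how dogs were allocated, not from anything the diet did; and starting body condition independently affects the outcome. The pooled gap is confounded — condition on starting body condition.
Standardising Diet G to the population starting body condition mix: 0.256·61/86 + 0.333·26/50 + 0.411·3/14 = 0.443.

0.44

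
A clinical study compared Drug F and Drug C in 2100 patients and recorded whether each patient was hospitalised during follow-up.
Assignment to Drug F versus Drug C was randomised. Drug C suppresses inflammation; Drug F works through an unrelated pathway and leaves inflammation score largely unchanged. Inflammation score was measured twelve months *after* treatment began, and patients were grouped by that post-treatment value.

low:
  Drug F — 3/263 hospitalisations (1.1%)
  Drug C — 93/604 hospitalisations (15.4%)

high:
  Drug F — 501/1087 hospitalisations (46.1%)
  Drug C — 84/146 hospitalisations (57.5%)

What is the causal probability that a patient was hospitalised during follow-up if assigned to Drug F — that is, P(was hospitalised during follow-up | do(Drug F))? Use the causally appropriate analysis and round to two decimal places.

Because the drug influences inflammation score, inflammation score is a post-treatment mediator, not a confounder. Stratifying on it would bias the estimate; the causal effect is the crude pooled difference.
So P(outcome | do(Drug F)) is just the pooled rate for Drug F: 504/1350 = 0.373.

0.37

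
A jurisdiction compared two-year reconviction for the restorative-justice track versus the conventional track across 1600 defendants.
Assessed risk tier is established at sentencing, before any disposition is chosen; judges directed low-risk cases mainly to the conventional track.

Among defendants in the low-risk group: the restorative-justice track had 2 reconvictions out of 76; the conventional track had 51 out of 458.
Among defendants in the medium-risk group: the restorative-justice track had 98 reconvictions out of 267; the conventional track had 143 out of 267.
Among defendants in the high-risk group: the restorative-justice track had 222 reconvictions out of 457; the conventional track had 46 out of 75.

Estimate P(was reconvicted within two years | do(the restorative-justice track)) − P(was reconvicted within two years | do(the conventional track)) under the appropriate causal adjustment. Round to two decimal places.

Assessed risk tier is set before the disposition has any effect — it is not caused by the disposition — and it independently drives the outcome. That makes it a confounder, so the causal comparison is within assessed risk tier levels.
Adjusting over the population distribution of assessed risk tier: 0.334·(0.026−0.111) + 0.334·(0.367−0.536) + 0.333·(0.486−0.613) = -0.127.

-0.13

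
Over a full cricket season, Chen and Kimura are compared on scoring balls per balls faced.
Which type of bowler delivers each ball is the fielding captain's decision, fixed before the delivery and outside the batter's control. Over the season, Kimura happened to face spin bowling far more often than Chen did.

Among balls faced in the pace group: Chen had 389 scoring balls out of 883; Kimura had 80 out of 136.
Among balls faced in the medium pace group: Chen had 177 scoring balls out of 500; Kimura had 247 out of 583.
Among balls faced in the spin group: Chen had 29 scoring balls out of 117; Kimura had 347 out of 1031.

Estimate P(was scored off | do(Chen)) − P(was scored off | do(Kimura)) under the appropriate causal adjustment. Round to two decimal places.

-0.10

Kimura is higher inside every bowling type stratum but Chen is higher in aggregate. Whether to stratify depends on how bowling type relates to the player.
Bowling type satisfies the back-door criterion: it is not a descendant of the player, and it blocks the spurious path from player to outcome. Adjusting for it (i.e., using the within-bowling type rates) gives the causal effect.
Adjusting over the population distribution of bowling type: 0.314·(0.441−0.588) + 0.333·(0.354−0.424) + 0.353·(0.248−0.337) = -0.101.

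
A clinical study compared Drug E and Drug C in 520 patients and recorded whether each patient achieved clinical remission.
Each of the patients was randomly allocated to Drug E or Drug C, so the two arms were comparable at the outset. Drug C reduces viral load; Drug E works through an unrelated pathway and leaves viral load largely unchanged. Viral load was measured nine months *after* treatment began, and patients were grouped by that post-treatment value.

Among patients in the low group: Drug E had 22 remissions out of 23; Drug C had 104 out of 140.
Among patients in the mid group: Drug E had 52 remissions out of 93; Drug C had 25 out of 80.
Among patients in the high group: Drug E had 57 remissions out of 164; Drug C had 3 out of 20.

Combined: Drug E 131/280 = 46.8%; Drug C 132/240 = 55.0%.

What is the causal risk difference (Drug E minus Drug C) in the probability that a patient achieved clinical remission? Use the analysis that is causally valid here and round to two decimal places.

The distribution of viral load is itself part of what the drug does — it is an intermediate outcome. Holding it fixed would remove that part of the effect; the total effect is the pooled difference.
The causal difference is the pooled difference: 0.468 − 0.550 = -0.082.

-0.08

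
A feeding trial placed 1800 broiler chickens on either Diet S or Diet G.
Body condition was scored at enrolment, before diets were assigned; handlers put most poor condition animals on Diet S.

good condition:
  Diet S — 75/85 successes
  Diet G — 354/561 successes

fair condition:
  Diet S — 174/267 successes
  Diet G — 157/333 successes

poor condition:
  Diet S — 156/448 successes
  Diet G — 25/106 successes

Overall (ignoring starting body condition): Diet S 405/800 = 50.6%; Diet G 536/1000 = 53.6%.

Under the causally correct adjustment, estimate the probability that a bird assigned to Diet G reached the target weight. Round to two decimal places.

0.46

Diet S is higher inside every starting body condition stratum but Diet G is higher in aggregate. Whether to stratify depends on how starting body condition relates to the diet.
Since starting body condition is a pre-existing factor (not a product of the diet) and it affects the outcome on its own, it is a confounder. The stratified rates, not the pooled rate, identify the causal effect.
Standardising Diet G to the population starting body condition mix: 0.359·354/561 + 0.333·157/333 + 0.308·25/106 = 0.456.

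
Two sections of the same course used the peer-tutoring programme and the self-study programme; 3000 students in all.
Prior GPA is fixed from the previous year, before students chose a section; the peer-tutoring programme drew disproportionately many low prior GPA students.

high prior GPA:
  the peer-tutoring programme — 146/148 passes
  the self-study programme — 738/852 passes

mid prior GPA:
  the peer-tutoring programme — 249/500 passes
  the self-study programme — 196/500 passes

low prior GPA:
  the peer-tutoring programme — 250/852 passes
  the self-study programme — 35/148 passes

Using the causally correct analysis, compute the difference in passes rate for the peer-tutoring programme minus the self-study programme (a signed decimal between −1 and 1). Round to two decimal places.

+0.09

Prior GPA band differs across teaching methods for reasons unrelated to any effect of the teaching method itself, and it separately predicts the outcome — a classic confounder. We must compare within prior GPA band levels.
Adjusting over the population distribution of prior GPA band: 0.333·(0.986−0.866) + 0.333·(0.498−0.392) + 0.333·(0.293−0.236) = +0.094.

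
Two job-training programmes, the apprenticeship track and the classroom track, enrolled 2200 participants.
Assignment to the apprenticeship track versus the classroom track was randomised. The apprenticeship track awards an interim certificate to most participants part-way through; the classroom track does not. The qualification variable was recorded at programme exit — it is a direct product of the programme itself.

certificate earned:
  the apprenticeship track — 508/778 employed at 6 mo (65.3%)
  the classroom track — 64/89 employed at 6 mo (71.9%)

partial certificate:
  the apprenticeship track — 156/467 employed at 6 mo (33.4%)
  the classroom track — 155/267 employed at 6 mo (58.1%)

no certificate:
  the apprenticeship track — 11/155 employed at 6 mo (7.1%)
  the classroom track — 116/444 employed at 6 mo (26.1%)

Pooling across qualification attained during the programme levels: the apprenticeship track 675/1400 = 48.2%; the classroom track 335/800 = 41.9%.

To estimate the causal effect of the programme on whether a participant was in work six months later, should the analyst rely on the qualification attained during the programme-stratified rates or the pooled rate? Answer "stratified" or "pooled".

Within every qualification attained during the programme level the classroom track has the higher rate, yet pooled the apprenticeship track does — Simpson's reversal.
Stratifying would compare programmes among participants the programmes themselves sorted into qualification attained during the programme groups — a form of selection on an intermediate. The unconditioned pooled rates give the total causal effect.
Pooled: the apprenticeship track 48.2% vs the classroom track 41.9%; the apprenticeship track is higher overall.

pooled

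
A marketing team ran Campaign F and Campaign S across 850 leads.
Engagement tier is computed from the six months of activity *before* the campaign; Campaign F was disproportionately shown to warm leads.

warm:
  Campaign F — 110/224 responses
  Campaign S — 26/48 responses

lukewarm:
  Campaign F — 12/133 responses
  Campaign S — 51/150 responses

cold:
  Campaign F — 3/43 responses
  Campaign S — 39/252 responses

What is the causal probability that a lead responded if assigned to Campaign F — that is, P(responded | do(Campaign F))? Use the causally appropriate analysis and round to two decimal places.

0.21

Nothing the campaign does changes engagement tier; the imbalance is an allocation artefact. With engagement tier also predicting the outcome, the pooled figure is confounded, and the within-stratum comparison is the causal one.
Standardising Campaign F to the population engagement tier mix: 0.320·110/224 + 0.333·12/133 + 0.347·3/43 = 0.211.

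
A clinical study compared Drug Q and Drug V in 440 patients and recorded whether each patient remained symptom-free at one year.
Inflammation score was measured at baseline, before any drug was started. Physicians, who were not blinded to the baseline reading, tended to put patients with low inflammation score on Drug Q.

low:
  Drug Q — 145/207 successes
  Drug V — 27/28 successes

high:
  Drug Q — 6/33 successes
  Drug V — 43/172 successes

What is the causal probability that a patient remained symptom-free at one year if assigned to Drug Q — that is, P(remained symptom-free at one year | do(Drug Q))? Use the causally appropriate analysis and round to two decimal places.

0.46

Inflammation score differs across drugs for reasons unrelated to any effect of the drug itself, and it separately predicts the outcome — a classic confounder. We must compare within inflammation score levels.
Standardising Drug Q to the population inflammation score mix: 0.534·145/207 + 0.466·6/33 = 0.459.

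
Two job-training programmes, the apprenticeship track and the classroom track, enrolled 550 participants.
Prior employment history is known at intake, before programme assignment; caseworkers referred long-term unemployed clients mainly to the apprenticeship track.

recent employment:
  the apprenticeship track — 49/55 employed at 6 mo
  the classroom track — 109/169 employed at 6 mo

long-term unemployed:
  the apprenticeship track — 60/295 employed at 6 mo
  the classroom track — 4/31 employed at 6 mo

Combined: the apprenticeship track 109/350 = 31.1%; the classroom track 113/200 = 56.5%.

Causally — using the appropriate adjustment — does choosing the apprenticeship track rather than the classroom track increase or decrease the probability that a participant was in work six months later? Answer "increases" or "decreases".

Since prior employment history is a pre-existing factor (not a product of the programme) and it affects the outcome on its own, it is a confounder. The stratified rates, not the pooled rate, identify the causal effect.
Within each level — recent employment: 89.1% vs 64.5%; long-term unemployed: 20.3% vs 12.9% — the apprenticeship track is higher every time.

increases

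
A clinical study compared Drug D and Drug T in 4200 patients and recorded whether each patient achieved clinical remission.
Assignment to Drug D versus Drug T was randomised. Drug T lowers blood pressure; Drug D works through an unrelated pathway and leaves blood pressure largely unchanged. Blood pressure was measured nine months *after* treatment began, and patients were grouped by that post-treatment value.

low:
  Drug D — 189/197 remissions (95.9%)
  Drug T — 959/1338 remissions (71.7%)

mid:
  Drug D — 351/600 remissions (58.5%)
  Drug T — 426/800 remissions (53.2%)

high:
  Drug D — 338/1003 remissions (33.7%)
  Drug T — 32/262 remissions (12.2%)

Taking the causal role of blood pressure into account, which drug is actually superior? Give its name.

The stratified and pooled comparisons disagree (Drug D wins within each blood pressure; Drug T wins overall), so the answer turns on the causal role of blood pressure.
Blood pressure is recorded after the drug and is itself shifted by it — it sits on the causal path from drug to outcome. Conditioning on a mediator would strip out part of the effect we want; the pooled comparison gives the total causal effect.
Pooled: Drug D 48.8% vs Drug T 59.0%; Drug T is higher overall.

Drug T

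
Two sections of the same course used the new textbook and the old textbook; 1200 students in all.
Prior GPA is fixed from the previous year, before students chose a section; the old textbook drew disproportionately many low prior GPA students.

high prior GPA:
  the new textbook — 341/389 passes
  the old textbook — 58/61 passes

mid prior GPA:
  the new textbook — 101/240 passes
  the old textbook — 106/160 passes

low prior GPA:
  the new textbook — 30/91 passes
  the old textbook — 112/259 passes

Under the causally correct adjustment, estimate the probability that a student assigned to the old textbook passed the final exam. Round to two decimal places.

Since prior GPA band is a pre-existing factor (not a product of the teaching method) and it affects the outcome on its own, it is a confounder. The stratified rates, not the pooled rate, identify the causal effect.
Standardising the old textbook to the population prior GPA band mix: 0.375·58/61 + 0.333·106/160 + 0.292·112/259 = 0.704.

0.70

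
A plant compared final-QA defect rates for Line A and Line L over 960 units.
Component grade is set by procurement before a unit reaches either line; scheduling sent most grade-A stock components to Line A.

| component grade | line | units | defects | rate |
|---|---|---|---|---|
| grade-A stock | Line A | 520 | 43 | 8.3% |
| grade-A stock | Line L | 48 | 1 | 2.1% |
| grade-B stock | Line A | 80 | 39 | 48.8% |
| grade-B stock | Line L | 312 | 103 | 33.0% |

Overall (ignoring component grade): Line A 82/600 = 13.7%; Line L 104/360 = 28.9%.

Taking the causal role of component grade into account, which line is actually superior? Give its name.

Line L

The imbalance in component grade arose from how units were allocated, not from anything the line did; and component grade independently affects the outcome. The pooled gap is confounded — condition on component grade.
Within each level — grade-A stock: 8.3% vs 2.1%; grade-B stock: 48.8% vs 33.0% — Line L is lower every time.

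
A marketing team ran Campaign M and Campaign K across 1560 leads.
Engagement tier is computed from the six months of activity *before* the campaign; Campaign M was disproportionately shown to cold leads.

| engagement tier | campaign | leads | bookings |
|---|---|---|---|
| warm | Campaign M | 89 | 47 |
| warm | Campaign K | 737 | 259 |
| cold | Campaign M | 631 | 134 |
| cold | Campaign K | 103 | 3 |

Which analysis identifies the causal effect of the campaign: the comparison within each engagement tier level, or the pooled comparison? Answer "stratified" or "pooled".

Engagement tier is set before the campaign has any effect — it is not caused by the campaign — and it independently drives the outcome. That makes it a confounder, so the causal comparison is within engagement tier levels.
Within each level — warm: 52.8% vs 35.1%; cold: 21.2% vs 2.9% — Campaign M is higher every time.

stratified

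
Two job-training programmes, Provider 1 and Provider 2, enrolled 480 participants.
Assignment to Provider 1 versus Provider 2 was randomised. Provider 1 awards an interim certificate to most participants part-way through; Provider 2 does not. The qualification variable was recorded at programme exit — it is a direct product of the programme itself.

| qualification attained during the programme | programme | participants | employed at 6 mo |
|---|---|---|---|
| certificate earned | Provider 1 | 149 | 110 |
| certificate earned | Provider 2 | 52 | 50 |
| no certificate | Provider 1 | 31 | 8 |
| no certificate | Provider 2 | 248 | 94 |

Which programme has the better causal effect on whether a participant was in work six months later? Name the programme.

Provider 2 is higher inside every qualification attained during the programme stratum but Provider 1 is higher in aggregate. Whether to stratify depends on how qualification attained during the programme relates to the programme.
Qualification attained during the programme is recorded after the programme and is itself shifted by it — it sits on the causal path from programme to outcome. Conditioning on a mediator would strip out part of the effect we want; the pooled comparison gives the total causal effect.
Pooled: Provider 1 65.6% vs Provider 2 48.0%; Provider 1 is higher overall.

Provider 1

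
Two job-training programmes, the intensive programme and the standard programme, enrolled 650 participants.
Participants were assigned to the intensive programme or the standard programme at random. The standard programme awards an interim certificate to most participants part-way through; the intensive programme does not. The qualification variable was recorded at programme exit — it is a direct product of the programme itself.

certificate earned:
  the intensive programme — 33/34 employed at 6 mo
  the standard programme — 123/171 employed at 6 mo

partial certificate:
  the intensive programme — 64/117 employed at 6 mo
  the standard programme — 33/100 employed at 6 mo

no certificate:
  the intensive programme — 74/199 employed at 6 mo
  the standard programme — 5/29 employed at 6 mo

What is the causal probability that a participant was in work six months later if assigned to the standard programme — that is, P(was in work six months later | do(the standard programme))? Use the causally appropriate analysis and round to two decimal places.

Qualification attained during the programme is recorded after the programme and is itself shifted by it — it sits on the causal path from programme to outcome. Conditioning on a mediator would strip out part of the effect we want; the pooled comparison gives the total causal effect.
So P(outcome | do(the standard programme)) is just the pooled rate for the standard programme: 161/300 = 0.537.

0.54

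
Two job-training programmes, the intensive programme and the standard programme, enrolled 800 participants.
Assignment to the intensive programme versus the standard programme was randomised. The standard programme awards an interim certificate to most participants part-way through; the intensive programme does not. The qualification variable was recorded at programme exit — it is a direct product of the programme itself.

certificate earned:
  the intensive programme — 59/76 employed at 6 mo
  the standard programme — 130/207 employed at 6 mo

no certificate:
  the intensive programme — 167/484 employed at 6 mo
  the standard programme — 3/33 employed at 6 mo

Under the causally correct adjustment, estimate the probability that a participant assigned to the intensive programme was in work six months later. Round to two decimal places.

Qualification attained during the programme lies on the pathway programme → qualification attained during the programme → outcome, so adjusting for it blocks the indirect effect. For the total causal effect of programme, use the unadjusted pooled rates.
So P(outcome | do(the intensive programme)) is just the pooled rate for the intensive programme: 226/560 = 0.404.

0.40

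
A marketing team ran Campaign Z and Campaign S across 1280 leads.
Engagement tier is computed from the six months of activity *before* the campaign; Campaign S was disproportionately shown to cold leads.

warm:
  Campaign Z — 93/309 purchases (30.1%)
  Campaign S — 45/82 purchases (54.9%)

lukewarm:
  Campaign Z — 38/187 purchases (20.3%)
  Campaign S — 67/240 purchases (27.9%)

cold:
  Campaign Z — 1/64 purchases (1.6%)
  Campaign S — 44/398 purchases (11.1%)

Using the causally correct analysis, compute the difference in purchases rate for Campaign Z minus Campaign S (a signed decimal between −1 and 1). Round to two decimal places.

The imbalance in engagement tier arose from how leads were allocated, not from anything the campaign did; and engagement tier independently affects the outcome. The pooled gap is confounded — condition on engagement tier.
Adjusting over the population distribution of engagement tier: 0.305·(0.301−0.549) + 0.334·(0.203−0.279) + 0.361·(0.016−0.111) = -0.135.

-0.14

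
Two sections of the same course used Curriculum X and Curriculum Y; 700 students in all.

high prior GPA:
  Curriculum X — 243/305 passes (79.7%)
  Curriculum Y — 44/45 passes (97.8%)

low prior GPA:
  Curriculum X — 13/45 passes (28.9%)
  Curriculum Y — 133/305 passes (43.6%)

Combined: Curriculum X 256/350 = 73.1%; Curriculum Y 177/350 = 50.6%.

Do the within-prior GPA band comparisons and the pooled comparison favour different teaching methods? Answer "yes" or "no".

yes

Within each prior GPA band level (high prior GPA 79.7% vs 97.8%; low prior GPA 28.9% vs 43.6%), Curriculum Y has the higher rate every time. Pooled: 73.1% vs 50.6% — Curriculum X has the higher rate overall. The two comparisons disagree.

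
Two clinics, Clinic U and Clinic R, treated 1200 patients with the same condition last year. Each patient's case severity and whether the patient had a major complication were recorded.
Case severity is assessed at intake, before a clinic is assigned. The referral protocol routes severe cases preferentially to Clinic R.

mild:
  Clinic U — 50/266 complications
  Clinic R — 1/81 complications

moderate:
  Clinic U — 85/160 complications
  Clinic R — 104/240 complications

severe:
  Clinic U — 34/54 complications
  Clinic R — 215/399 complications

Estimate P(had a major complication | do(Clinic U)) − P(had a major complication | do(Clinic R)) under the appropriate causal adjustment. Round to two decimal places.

+0.12

Case severity satisfies the back-door criterion: it is not a descendant of the clinic, and it blocks the spurious path from clinic to outcome. Adjusting for it (i.e., using the within-case severity rates) gives the causal effect.
Adjusting over the population distribution of case severity: 0.289·(0.188−0.012) + 0.333·(0.531−0.433) + 0.378·(0.630−0.539) = +0.118.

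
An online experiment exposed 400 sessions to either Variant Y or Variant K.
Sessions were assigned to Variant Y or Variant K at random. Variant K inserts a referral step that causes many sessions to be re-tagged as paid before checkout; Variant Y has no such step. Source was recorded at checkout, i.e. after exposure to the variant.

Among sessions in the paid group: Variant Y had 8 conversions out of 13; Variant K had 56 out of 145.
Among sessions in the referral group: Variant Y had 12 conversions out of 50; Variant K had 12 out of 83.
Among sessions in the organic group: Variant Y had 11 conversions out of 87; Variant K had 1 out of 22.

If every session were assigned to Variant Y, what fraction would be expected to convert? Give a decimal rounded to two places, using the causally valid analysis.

0.21

Traffic source here is a post-treatment variable shaped by the variant; conditioning on it would introduce bias rather than remove it. The overall comparison is the causal one.
So P(outcome | do(Variant Y)) is just the pooled rate for Variant Y: 31/150 = 0.207.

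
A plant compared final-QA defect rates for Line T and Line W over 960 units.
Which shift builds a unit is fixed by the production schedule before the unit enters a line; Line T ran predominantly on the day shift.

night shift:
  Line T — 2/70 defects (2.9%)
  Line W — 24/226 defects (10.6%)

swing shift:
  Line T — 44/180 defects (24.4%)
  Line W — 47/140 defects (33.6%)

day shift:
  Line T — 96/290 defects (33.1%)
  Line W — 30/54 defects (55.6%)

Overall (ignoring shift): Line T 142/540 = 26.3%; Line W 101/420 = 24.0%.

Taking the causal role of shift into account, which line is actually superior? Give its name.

Line T

Shift differs across lines for reasons unrelated to any effect of the line itself, and it separately predicts the outcome — a classic confounder. We must compare within shift levels.
Within each level — night shift: 2.9% vs 10.6%; swing shift: 24.4% vs 33.6%; day shift: 33.1% vs 55.6% — Line T is lower every time.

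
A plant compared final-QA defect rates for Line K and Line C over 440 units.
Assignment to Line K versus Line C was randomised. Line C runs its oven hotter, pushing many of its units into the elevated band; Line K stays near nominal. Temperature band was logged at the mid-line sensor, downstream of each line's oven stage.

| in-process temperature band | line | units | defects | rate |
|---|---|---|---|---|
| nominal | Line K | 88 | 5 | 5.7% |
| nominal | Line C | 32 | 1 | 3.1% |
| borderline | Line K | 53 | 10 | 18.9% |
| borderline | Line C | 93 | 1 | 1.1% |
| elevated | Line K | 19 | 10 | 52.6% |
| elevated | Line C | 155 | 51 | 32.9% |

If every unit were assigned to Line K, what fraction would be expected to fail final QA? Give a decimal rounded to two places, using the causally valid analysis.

The stratified and pooled comparisons disagree (Line C wins within each in-process temperature band; Line K wins overall), so the answer turns on the causal role of in-process temperature band.
Because the line influences in-process temperature band, in-process temperature band is a post-treatment mediator, not a confounder. Stratifying on it would bias the estimate; the causal effect is the crude pooled difference.
So P(outcome | do(Line K)) is just the pooled rate for Line K: 25/160 = 0.156.

0.16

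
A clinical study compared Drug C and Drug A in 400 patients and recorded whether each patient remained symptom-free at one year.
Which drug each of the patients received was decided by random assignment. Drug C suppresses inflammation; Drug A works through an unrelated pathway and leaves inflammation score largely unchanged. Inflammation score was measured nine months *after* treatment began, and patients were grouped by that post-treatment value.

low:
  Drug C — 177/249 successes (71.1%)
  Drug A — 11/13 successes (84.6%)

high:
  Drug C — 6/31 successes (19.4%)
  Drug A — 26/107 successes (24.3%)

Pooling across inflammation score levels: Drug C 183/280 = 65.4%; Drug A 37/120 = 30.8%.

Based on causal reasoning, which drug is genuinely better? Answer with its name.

Drug C

Stratifying would compare drugs among patients the drugs themselves sorted into inflammation score groups — a form of selection on an intermediate. The unconditioned pooled rates give the total causal effect.
Pooled: Drug C 65.4% vs Drug A 30.8%; Drug C is higher overall.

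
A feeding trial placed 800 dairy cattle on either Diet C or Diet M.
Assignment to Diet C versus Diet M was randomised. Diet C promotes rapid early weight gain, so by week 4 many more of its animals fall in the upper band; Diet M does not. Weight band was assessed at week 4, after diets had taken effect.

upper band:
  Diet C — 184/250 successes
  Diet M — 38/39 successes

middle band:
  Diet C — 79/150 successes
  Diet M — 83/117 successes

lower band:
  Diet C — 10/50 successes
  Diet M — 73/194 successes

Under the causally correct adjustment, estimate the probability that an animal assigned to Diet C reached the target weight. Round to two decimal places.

Diet M is higher inside every week-4 weight band stratum but Diet C is higher in aggregate. Whether to stratify depends on how week-4 weight band relates to the diet.
Week-4 weight band here is a post-treatment variable shaped by the diet; conditioning on it would introduce bias rather than remove it. The overall comparison is the causal one.
So P(outcome | do(Diet C)) is just the pooled rate for Diet C: 273/450 = 0.607.

0.61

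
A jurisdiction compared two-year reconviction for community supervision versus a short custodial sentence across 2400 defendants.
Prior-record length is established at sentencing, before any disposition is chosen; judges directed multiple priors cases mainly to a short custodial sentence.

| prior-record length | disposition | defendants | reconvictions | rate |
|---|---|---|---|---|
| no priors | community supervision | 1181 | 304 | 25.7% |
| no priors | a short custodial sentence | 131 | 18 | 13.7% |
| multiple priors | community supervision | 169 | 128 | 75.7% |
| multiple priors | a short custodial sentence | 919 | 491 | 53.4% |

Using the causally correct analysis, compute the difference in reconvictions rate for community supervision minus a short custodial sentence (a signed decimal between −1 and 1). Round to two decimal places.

+0.17

The prior-record length-specific comparison favours a short custodial sentence throughout, but the pooled figures favour community supervision. The question is whether to condition on prior-record length.
Prior-record length satisfies the back-door criterion: it is not a descendant of the disposition, and it blocks the spurious path from disposition to outcome. Adjusting for it (i.e., using the within-prior-record length rates) gives the causal effect.
Adjusting over the population distribution of prior-record length: 0.547·(0.257−0.137) + 0.453·(0.757−0.534) = +0.167.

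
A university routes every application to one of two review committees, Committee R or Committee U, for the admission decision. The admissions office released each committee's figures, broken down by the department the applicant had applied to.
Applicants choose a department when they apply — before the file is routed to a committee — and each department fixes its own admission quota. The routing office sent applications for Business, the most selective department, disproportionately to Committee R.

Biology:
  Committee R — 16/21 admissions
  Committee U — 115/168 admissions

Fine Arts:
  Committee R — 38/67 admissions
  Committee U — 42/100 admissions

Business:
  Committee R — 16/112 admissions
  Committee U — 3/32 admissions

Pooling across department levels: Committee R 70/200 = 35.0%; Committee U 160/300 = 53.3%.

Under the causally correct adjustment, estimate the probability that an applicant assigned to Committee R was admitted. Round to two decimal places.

Nothing the review committee does changes department; the imbalance is an allocation artefact. With department also predicting the outcome, the pooled figure is confounded, and the within-stratum comparison is the causal one.
Standardising Committee R to the population department mix: 0.378·16/21 + 0.334·38/67 + 0.288·16/112 = 0.519.

0.52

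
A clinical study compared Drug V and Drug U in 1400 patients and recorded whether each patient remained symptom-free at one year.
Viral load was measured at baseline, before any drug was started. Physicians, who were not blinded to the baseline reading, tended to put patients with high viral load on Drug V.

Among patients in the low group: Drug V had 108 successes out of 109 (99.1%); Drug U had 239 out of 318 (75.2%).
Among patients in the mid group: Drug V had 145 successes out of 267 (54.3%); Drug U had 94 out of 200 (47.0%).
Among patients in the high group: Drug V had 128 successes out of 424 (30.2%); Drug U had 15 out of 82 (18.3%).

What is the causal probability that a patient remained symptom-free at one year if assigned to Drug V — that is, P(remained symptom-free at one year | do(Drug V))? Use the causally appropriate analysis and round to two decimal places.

The stratified and pooled comparisons disagree (Drug V wins within each viral load; Drug U wins overall), so the answer turns on the causal role of viral load.
The imbalance in viral load arose from how patients were allocated, not from anything the drug did; and viral load independently affects the outcome. The pooled gap is confounded — condition on viral load.
Standardising Drug V to the population viral load mix: 0.305·108/109 + 0.334·145/267 + 0.361·128/424 = 0.592.

0.59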